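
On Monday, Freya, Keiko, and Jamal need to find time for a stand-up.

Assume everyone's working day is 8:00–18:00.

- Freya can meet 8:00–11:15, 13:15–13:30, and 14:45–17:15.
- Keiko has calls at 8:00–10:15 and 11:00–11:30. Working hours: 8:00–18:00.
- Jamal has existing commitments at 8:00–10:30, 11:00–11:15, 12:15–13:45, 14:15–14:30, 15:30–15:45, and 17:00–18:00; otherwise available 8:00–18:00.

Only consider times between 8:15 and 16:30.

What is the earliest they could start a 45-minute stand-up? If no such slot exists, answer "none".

14:45

Keiko free within 08:00–18:00: 10:15–11:00, 11:30–18:00.
Jamal free within 08:00–18:00: 10:30–11:00, 11:15–12:15, 13:45–14:15, 14:30–15:30, 15:45–17:00.
Freya ∩ Keiko: 10:15–11:00, 13:15–13:30, 14:45–17:15.
Freya ∩ Keiko ∩ Jamal: 10:30–11:00, 14:45–15:30, 15:45–17:00.
Restricted to 08:15–16:30: 10:30–11:00, 14:45–15:30, 15:45–16:30.
Windows ≥ 45 min: 14:45–15:30, 15:45–16:30.
Earliest such window starts at 14:45.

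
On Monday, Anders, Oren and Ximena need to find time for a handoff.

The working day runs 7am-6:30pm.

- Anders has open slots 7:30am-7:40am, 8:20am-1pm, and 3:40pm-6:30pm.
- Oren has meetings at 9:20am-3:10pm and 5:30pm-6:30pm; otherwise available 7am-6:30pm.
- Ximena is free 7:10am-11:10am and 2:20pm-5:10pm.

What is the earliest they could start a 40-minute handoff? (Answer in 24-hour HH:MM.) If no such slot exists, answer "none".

08:20

Oren free within 07:00–18:30: 07:00–09:20, 15:10–17:30.
Anders ∩ Oren: 07:30–07:40, 08:20–09:20, 15:40–17:30.
Anders ∩ Oren ∩ Ximena: 07:30–07:40, 08:20–09:20, 15:40–17:10.
Windows ≥ 40 min: 08:20–09:20, 15:40–17:10.
Earliest such window starts at 08:20.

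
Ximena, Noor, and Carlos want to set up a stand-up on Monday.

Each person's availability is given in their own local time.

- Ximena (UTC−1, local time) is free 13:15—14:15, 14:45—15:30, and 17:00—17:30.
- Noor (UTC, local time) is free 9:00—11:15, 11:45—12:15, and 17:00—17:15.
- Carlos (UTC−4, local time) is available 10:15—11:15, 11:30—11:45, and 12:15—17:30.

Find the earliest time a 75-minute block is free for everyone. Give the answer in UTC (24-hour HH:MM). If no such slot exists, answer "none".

Ximena → UTC: 14:15–15:15, 15:45–16:30, 18:00–18:30.
Noor → UTC: 09:00–11:15, 11:45–12:15, 17:00–17:15.
Carlos → UTC: 14:15–15:15, 15:30–15:45, 16:15–21:30.
Ximena ∩ Noor: (none).
Ximena ∩ Noor ∩ Carlos: (none).
Windows ≥ 75 min: (none).

none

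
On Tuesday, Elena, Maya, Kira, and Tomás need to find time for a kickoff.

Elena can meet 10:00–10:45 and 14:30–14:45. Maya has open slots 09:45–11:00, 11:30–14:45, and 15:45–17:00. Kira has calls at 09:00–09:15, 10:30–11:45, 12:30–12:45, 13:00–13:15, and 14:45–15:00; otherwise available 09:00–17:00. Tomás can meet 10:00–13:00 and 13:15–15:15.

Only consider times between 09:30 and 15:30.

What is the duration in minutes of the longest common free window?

30 minutes

Kira free within 09:00–17:00: 09:15–10:30, 11:45–12:30, 12:45–13:00, 13:15–14:45, 15:00–17:00.
Elena ∩ Maya: 10:00–10:45, 14:30–14:45.
Elena ∩ Maya ∩ Kira: 10:00–10:30, 14:30–14:45.
Elena ∩ Maya ∩ Kira ∩ Tomás: 10:00–10:30, 14:30–14:45.
Restricted to 09:30–15:30: 10:00–10:30, 14:30–14:45.
Common window lengths: 30, 15 min; longest is 30.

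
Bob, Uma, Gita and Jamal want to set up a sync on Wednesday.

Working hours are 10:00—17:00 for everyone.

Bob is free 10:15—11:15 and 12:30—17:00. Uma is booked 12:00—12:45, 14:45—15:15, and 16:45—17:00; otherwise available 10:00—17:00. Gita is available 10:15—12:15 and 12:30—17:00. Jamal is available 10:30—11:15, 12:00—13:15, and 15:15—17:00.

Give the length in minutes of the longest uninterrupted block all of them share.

Uma free within 10:00–17:00: 10:00–12:00, 12:45–14:45, 15:15–16:45.
Bob ∩ Uma: 10:15–11:15, 12:45–14:45, 15:15–16:45.
Bob ∩ Uma ∩ Gita: 10:15–11:15, 12:45–14:45, 15:15–16:45.
Bob ∩ Uma ∩ Gita ∩ Jamal: 10:30–11:15, 12:45–13:15, 15:15–16:45.
Common window lengths: 45, 30, 90 min; longest is 90.

90 minutes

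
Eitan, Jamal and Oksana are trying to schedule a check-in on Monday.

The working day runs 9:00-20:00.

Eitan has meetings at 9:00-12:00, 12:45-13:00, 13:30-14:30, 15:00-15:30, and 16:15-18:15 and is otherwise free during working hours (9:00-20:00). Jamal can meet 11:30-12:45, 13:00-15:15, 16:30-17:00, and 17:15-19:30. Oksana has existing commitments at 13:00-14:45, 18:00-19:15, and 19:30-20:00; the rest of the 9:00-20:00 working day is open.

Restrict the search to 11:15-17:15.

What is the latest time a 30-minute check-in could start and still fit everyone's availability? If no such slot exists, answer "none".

12:15

Eitan free within 09:00–20:00: 12:00–12:45, 13:00–13:30, 14:30–15:00, 15:30–16:15, 18:15–20:00.
Oksana free within 09:00–20:00: 09:00–13:00, 14:45–18:00, 19:15–19:30.
Eitan ∩ Jamal: 12:00–12:45, 13:00–13:30, 14:30–15:00, 18:15–19:30.
Eitan ∩ Jamal ∩ Oksana: 12:00–12:45, 14:45–15:00, 19:15–19:30.
Restricted to 11:15–17:15: 12:00–12:45, 14:45–15:00.
Windows ≥ 30 min: 12:00–12:45.
Latest start in the last window 12:00–12:45 is 12:45 − 30 min = 12:15.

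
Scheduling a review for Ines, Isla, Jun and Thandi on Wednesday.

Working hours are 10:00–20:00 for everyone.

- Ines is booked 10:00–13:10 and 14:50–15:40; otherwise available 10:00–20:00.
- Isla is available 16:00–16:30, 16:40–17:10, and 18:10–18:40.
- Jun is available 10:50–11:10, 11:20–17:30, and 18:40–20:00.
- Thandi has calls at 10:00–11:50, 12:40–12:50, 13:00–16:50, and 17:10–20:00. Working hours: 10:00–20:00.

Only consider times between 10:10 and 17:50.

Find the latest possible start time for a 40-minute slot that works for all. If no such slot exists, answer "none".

none

Ines free within 10:00–20:00: 13:10–14:50, 15:40–20:00.
Thandi free within 10:00–20:00: 11:50–12:40, 12:50–13:00, 16:50–17:10.
Ines ∩ Isla: 16:00–16:30, 16:40–17:10, 18:10–18:40.
Ines ∩ Isla ∩ Jun: 16:00–16:30, 16:40–17:10.
Ines ∩ Isla ∩ Jun ∩ Thandi: 16:50–17:10.
Restricted to 10:10–17:50: 16:50–17:10.
Windows ≥ 40 min: (none).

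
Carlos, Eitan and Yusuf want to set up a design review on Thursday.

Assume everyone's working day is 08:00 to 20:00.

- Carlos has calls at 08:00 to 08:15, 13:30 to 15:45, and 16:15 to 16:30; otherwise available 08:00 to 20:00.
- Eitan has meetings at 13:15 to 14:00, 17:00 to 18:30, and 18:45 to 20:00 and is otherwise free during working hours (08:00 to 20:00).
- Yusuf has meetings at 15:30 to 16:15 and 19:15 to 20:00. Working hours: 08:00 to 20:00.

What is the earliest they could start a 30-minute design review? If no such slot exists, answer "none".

Carlos free within 08:00–20:00: 08:15–13:30, 15:45–16:15, 16:30–20:00.
Eitan free within 08:00–20:00: 08:00–13:15, 14:00–17:00, 18:30–18:45.
Yusuf free within 08:00–20:00: 08:00–15:30, 16:15–19:15.
Carlos ∩ Eitan: 08:15–13:15, 15:45–16:15, 16:30–17:00, 18:30–18:45.
Carlos ∩ Eitan ∩ Yusuf: 08:15–13:15, 16:30–17:00, 18:30–18:45.
Windows ≥ 30 min: 08:15–13:15, 16:30–17:00.
Earliest such window starts at 08:15.

08:15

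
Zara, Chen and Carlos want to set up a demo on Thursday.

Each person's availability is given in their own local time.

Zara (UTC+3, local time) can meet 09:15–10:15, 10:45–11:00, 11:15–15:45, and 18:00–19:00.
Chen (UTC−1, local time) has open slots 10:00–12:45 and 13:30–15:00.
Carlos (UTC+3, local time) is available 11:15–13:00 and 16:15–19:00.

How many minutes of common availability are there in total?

60 minutes

Zara → UTC: 06:15–07:15, 07:45–08:00, 08:15–12:45, 15:00–16:00.
Chen → UTC: 11:00–13:45, 14:30–16:00.
Carlos → UTC: 08:15–10:00, 13:15–16:00.
Zara ∩ Chen: 11:00–12:45, 15:00–16:00.
Zara ∩ Chen ∩ Carlos: 15:00–16:00.
Total common minutes: 60.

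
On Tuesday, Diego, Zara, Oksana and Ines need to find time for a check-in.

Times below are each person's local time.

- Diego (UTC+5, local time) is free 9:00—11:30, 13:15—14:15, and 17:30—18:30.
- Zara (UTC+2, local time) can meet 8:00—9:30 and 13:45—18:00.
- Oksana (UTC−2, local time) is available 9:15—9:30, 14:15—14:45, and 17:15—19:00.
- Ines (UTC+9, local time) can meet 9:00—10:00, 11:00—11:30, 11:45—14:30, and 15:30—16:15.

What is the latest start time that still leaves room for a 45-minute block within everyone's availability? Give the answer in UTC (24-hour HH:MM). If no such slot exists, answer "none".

none

Diego → UTC: 04:00–06:30, 08:15–09:15, 12:30–13:30.
Zara → UTC: 06:00–07:30, 11:45–16:00.
Oksana → UTC: 11:15–11:30, 16:15–16:45, 19:15–21:00.
Ines → UTC: 00:00–01:00, 02:00–02:30, 02:45–05:30, 06:30–07:15.
Diego ∩ Zara: 06:00–06:30, 12:30–13:30.
Diego ∩ Zara ∩ Oksana: (none).
Diego ∩ Zara ∩ Oksana ∩ Ines: (none).
Windows ≥ 45 min: (none).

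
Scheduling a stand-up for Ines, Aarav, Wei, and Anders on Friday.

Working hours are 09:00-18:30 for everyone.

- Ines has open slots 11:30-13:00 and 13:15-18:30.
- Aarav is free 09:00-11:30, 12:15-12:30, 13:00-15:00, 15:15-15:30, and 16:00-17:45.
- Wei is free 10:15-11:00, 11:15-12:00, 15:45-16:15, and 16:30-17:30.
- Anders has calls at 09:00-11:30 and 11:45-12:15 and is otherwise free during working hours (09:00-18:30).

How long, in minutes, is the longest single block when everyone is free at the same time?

Anders free within 09:00–18:30: 11:30–11:45, 12:15–18:30.
Ines ∩ Aarav: 12:15–12:30, 13:15–15:00, 15:15–15:30, 16:00–17:45.
Ines ∩ Aarav ∩ Wei: 16:00–16:15, 16:30–17:30.
Ines ∩ Aarav ∩ Wei ∩ Anders: 16:00–16:15, 16:30–17:30.
Common window lengths: 15, 60 min; longest is 60.

60 minutes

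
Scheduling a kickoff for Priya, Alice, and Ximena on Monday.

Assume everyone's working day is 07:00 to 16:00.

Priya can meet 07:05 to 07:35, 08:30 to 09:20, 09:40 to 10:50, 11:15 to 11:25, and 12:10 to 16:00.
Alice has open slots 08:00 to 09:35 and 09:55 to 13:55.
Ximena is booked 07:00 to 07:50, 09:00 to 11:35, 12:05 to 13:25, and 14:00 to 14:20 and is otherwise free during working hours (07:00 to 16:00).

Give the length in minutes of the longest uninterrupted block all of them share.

30 minutes

Ximena free within 07:00–16:00: 07:50–09:00, 11:35–12:05, 13:25–14:00, 14:20–16:00.
Priya ∩ Alice: 08:30–09:20, 09:55–10:50, 11:15–11:25, 12:10–13:55.
Priya ∩ Alice ∩ Ximena: 08:30–09:00, 13:25–13:55.
Common window lengths: 30, 30 min; longest is 30.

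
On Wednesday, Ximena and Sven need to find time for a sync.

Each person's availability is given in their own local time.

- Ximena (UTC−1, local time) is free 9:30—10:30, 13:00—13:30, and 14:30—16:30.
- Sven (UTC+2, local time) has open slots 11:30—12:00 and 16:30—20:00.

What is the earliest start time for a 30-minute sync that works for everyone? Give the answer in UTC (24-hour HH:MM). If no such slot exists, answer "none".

Ximena → UTC: 10:30–11:30, 14:00–14:30, 15:30–17:30.
Sven → UTC: 09:30–10:00, 14:30–18:00.
Ximena ∩ Sven: 15:30–17:30.
Windows ≥ 30 min: 15:30–17:30.
Earliest such window starts at 15:30.

15:30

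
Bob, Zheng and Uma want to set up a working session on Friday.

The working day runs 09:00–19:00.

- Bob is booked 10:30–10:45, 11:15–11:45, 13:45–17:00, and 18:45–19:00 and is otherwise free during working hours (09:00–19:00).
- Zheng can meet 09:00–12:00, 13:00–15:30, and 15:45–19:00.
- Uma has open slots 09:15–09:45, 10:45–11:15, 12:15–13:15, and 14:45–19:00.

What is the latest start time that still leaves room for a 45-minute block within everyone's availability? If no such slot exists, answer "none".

Bob free within 09:00–19:00: 09:00–10:30, 10:45–11:15, 11:45–13:45, 17:00–18:45.
Bob ∩ Zheng: 09:00–10:30, 10:45–11:15, 11:45–12:00, 13:00–13:45, 17:00–18:45.
Bob ∩ Zheng ∩ Uma: 09:15–09:45, 10:45–11:15, 13:00–13:15, 17:00–18:45.
Windows ≥ 45 min: 17:00–18:45.
Latest start in the last window 17:00–18:45 is 18:45 − 45 min = 18:00.

18:00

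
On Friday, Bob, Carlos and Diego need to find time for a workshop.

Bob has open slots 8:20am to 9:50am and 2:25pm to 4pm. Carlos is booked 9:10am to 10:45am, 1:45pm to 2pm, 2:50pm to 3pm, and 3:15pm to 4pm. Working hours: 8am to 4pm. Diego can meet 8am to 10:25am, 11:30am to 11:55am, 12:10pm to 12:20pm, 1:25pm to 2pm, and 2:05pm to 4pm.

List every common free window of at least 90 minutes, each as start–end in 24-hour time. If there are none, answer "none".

Carlos free within 08:00–16:00: 08:00–09:10, 10:45–13:45, 14:00–14:50, 15:00–15:15.
Bob ∩ Carlos: 08:20–09:10, 14:25–14:50, 15:00–15:15.
Bob ∩ Carlos ∩ Diego: 08:20–09:10, 14:25–14:50, 15:00–15:15.
Windows ≥ 90 min: (none).

none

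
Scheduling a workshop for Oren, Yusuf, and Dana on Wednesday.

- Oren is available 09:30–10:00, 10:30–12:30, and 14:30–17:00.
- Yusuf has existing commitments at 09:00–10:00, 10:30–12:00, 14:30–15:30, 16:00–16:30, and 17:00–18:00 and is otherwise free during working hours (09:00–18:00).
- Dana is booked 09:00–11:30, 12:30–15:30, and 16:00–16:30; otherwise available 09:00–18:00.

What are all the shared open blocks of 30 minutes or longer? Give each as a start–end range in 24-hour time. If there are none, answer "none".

12:00–12:30, 15:30–16:00, 16:30–17:00

Yusuf free within 09:00–18:00: 10:00–10:30, 12:00–14:30, 15:30–16:00, 16:30–17:00.
Dana free within 09:00–18:00: 11:30–12:30, 15:30–16:00, 16:30–18:00.
Oren ∩ Yusuf: 12:00–12:30, 15:30–16:00, 16:30–17:00.
Oren ∩ Yusuf ∩ Dana: 12:00–12:30, 15:30–16:00, 16:30–17:00.
Windows ≥ 30 min: 12:00–12:30, 15:30–16:00, 16:30–17:00.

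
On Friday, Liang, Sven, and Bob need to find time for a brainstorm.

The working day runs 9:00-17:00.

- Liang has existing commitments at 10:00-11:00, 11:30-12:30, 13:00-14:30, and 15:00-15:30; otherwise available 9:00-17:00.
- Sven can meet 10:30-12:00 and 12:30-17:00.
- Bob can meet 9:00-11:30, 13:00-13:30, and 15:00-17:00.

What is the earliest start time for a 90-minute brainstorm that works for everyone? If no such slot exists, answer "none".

Liang free within 09:00–17:00: 09:00–10:00, 11:00–11:30, 12:30–13:00, 14:30–15:00, 15:30–17:00.
Liang ∩ Sven: 11:00–11:30, 12:30–13:00, 14:30–15:00, 15:30–17:00.
Liang ∩ Sven ∩ Bob: 11:00–11:30, 15:30–17:00.
Windows ≥ 90 min: 15:30–17:00.
Earliest such window starts at 15:30.

15:30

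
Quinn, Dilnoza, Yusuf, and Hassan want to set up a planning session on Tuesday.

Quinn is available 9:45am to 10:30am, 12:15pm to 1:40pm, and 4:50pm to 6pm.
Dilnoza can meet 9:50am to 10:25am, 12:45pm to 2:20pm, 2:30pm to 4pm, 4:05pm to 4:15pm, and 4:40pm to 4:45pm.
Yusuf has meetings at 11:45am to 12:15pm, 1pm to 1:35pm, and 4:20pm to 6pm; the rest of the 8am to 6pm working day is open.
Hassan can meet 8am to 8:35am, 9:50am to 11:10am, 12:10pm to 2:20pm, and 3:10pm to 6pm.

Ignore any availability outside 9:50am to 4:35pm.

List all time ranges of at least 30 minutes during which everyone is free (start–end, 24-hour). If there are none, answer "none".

09:50–10:25

Yusuf free within 08:00–18:00: 08:00–11:45, 12:15–13:00, 13:35–16:20.
Quinn ∩ Dilnoza: 09:50–10:25, 12:45–13:40.
Quinn ∩ Dilnoza ∩ Yusuf: 09:50–10:25, 12:45–13:00, 13:35–13:40.
Quinn ∩ Dilnoza ∩ Yusuf ∩ Hassan: 09:50–10:25, 12:45–13:00, 13:35–13:40.
Restricted to 09:50–16:35: 09:50–10:25, 12:45–13:00, 13:35–13:40.
Windows ≥ 30 min: 09:50–10:25.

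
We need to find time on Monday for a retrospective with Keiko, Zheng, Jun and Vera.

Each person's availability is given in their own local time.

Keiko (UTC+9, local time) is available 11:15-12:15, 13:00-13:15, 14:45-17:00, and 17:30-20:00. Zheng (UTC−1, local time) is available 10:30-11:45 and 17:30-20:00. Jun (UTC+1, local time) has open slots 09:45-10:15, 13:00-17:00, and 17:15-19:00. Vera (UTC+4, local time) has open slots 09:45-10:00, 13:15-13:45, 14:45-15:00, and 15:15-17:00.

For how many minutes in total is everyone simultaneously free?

Keiko → UTC: 02:15–03:15, 04:00–04:15, 05:45–08:00, 08:30–11:00.
Zheng → UTC: 11:30–12:45, 18:30–21:00.
Jun → UTC: 08:45–09:15, 12:00–16:00, 16:15–18:00.
Vera → UTC: 05:45–06:00, 09:15–09:45, 10:45–11:00, 11:15–13:00.
Keiko ∩ Zheng: (none).
Keiko ∩ Zheng ∩ Jun: (none).
Keiko ∩ Zheng ∩ Jun ∩ Vera: (none).
Total common minutes: 0.

0 minutes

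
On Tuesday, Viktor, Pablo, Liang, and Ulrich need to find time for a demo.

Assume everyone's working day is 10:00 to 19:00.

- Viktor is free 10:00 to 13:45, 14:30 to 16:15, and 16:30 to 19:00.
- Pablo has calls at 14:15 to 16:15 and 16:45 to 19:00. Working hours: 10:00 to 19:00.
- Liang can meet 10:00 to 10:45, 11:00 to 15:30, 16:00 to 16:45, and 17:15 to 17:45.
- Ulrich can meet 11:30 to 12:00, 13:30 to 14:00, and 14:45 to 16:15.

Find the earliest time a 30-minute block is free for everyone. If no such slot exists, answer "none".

11:30

Pablo free within 10:00–19:00: 10:00–14:15, 16:15–16:45.
Viktor ∩ Pablo: 10:00–13:45, 16:30–16:45.
Viktor ∩ Pablo ∩ Liang: 10:00–10:45, 11:00–13:45, 16:30–16:45.
Viktor ∩ Pablo ∩ Liang ∩ Ulrich: 11:30–12:00, 13:30–13:45.
Windows ≥ 30 min: 11:30–12:00.
Earliest such window starts at 11:30.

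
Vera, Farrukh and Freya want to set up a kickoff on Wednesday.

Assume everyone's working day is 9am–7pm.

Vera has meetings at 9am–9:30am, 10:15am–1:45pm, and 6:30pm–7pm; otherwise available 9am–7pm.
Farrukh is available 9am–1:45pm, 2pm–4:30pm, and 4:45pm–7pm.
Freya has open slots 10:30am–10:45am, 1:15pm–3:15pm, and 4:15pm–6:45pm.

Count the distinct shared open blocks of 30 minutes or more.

Vera free within 09:00–19:00: 09:30–10:15, 13:45–18:30.
Vera ∩ Farrukh: 09:30–10:15, 14:00–16:30, 16:45–18:30.
Vera ∩ Farrukh ∩ Freya: 14:00–15:15, 16:15–16:30, 16:45–18:30.
Windows ≥ 30 min: 14:00–15:15, 16:45–18:30.
That's 2 windows.

2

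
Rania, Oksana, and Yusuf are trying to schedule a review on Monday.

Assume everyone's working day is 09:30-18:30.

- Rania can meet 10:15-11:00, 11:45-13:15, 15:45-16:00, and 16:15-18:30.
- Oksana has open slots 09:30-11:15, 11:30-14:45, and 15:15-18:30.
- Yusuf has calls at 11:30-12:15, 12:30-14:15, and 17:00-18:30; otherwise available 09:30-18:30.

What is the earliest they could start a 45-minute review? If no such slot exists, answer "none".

Yusuf free within 09:30–18:30: 09:30–11:30, 12:15–12:30, 14:15–17:00.
Rania ∩ Oksana: 10:15–11:00, 11:45–13:15, 15:45–16:00, 16:15–18:30.
Rania ∩ Oksana ∩ Yusuf: 10:15–11:00, 12:15–12:30, 15:45–16:00, 16:15–17:00.
Windows ≥ 45 min: 10:15–11:00, 16:15–17:00.
Earliest such window starts at 10:15.

10:15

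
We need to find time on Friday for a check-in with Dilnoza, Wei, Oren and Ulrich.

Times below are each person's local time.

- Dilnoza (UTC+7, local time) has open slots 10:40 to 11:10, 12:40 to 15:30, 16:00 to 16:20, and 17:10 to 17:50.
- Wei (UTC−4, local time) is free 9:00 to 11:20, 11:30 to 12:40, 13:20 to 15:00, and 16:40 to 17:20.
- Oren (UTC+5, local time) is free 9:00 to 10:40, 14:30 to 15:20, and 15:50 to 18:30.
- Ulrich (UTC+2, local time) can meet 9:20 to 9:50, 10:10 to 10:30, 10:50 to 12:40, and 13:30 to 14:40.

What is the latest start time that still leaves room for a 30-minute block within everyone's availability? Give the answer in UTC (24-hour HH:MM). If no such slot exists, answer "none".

Dilnoza → UTC: 03:40–04:10, 05:40–08:30, 09:00–09:20, 10:10–10:50.
Wei → UTC: 13:00–15:20, 15:30–16:40, 17:20–19:00, 20:40–21:20.
Oren → UTC: 04:00–05:40, 09:30–10:20, 10:50–13:30.
Ulrich → UTC: 07:20–07:50, 08:10–08:30, 08:50–10:40, 11:30–12:40.
Dilnoza ∩ Wei: (none).
Dilnoza ∩ Wei ∩ Oren: (none).
Dilnoza ∩ Wei ∩ Oren ∩ Ulrich: (none).
Windows ≥ 30 min: (none).

none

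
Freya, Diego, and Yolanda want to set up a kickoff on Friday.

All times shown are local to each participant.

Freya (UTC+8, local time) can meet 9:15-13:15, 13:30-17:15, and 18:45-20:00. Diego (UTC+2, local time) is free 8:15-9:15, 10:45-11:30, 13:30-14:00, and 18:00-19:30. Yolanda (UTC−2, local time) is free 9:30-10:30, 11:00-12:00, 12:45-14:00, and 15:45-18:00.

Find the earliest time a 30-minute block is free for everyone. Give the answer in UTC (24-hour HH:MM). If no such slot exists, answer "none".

11:30

Freya → UTC: 01:15–05:15, 05:30–09:15, 10:45–12:00.
Diego → UTC: 06:15–07:15, 08:45–09:30, 11:30–12:00, 16:00–17:30.
Yolanda → UTC: 11:30–12:30, 13:00–14:00, 14:45–16:00, 17:45–20:00.
Freya ∩ Diego: 06:15–07:15, 08:45–09:15, 11:30–12:00.
Freya ∩ Diego ∩ Yolanda: 11:30–12:00.
Windows ≥ 30 min: 11:30–12:00.
Earliest such window starts at 11:30.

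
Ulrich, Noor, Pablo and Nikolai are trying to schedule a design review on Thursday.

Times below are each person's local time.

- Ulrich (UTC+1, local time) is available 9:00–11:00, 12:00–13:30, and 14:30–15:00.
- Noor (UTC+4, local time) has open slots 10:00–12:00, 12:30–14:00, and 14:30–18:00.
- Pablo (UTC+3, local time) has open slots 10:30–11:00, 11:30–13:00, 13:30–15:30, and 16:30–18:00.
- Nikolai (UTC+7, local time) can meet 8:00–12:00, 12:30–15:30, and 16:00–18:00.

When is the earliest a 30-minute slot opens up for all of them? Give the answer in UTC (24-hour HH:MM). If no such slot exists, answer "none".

09:00

Ulrich → UTC: 08:00–10:00, 11:00–12:30, 13:30–14:00.
Noor → UTC: 06:00–08:00, 08:30–10:00, 10:30–14:00.
Pablo → UTC: 07:30–08:00, 08:30–10:00, 10:30–12:30, 13:30–15:00.
Nikolai → UTC: 01:00–05:00, 05:30–08:30, 09:00–11:00.
Ulrich ∩ Noor: 08:30–10:00, 11:00–12:30, 13:30–14:00.
Ulrich ∩ Noor ∩ Pablo: 08:30–10:00, 11:00–12:30, 13:30–14:00.
Ulrich ∩ Noor ∩ Pablo ∩ Nikolai: 09:00–10:00.
Windows ≥ 30 min: 09:00–10:00.
Earliest such window starts at 09:00.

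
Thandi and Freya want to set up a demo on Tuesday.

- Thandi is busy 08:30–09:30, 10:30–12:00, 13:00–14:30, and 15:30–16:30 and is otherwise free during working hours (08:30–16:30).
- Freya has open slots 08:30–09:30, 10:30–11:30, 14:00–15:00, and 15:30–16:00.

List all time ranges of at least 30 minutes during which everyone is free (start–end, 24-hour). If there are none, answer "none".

14:30–15:00

Thandi free within 08:30–16:30: 09:30–10:30, 12:00–13:00, 14:30–15:30.
Thandi ∩ Freya: 14:30–15:00.
Windows ≥ 30 min: 14:30–15:00.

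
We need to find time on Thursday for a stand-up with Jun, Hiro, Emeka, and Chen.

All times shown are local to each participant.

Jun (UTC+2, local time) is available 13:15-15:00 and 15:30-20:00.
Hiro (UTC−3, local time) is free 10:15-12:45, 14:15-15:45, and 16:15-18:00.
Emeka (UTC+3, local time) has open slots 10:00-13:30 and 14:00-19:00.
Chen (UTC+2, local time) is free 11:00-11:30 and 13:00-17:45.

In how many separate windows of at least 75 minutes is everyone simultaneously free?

Jun → UTC: 11:15–13:00, 13:30–18:00.
Hiro → UTC: 13:15–15:45, 17:15–18:45, 19:15–21:00.
Emeka → UTC: 07:00–10:30, 11:00–16:00.
Chen → UTC: 09:00–09:30, 11:00–15:45.
Jun ∩ Hiro: 13:30–15:45, 17:15–18:00.
Jun ∩ Hiro ∩ Emeka: 13:30–15:45.
Jun ∩ Hiro ∩ Emeka ∩ Chen: 13:30–15:45.
Windows ≥ 75 min: 13:30–15:45.
That's 1 window.

1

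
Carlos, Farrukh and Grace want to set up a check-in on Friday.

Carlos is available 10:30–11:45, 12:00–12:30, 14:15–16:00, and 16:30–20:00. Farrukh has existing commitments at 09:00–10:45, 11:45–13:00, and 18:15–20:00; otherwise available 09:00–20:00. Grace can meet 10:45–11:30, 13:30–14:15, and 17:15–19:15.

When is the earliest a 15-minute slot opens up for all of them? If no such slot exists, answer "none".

10:45

Farrukh free within 09:00–20:00: 10:45–11:45, 13:00–18:15.
Carlos ∩ Farrukh: 10:45–11:45, 14:15–16:00, 16:30–18:15.
Carlos ∩ Farrukh ∩ Grace: 10:45–11:30, 17:15–18:15.
Windows ≥ 15 min: 10:45–11:30, 17:15–18:15.
Earliest such window starts at 10:45.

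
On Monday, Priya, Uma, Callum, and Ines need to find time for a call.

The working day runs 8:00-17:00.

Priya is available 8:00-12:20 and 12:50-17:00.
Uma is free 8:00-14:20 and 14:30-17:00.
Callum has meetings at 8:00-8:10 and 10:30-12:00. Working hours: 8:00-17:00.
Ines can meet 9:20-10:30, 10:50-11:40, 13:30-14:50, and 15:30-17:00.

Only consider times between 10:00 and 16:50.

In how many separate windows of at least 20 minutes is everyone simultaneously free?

4

Callum free within 08:00–17:00: 08:10–10:30, 12:00–17:00.
Priya ∩ Uma: 08:00–12:20, 12:50–14:20, 14:30–17:00.
Priya ∩ Uma ∩ Callum: 08:10–10:30, 12:00–12:20, 12:50–14:20, 14:30–17:00.
Priya ∩ Uma ∩ Callum ∩ Ines: 09:20–10:30, 13:30–14:20, 14:30–14:50, 15:30–17:00.
Restricted to 10:00–16:50: 10:00–10:30, 13:30–14:20, 14:30–14:50, 15:30–16:50.
Windows ≥ 20 min: 10:00–10:30, 13:30–14:20, 14:30–14:50, 15:30–16:50.
That's 4 windows.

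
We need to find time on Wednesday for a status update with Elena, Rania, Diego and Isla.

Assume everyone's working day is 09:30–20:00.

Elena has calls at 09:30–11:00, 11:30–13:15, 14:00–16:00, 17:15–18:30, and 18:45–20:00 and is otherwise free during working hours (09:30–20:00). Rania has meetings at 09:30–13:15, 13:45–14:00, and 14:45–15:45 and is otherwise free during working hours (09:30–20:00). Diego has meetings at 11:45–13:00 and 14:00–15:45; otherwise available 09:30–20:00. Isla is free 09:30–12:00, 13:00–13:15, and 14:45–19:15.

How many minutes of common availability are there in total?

90 minutes

Elena free within 09:30–20:00: 11:00–11:30, 13:15–14:00, 16:00–17:15, 18:30–18:45.
Rania free within 09:30–20:00: 13:15–13:45, 14:00–14:45, 15:45–20:00.
Diego free within 09:30–20:00: 09:30–11:45, 13:00–14:00, 15:45–20:00.
Elena ∩ Rania: 13:15–13:45, 16:00–17:15, 18:30–18:45.
Elena ∩ Rania ∩ Diego: 13:15–13:45, 16:00–17:15, 18:30–18:45.
Elena ∩ Rania ∩ Diego ∩ Isla: 16:00–17:15, 18:30–18:45.
Total common minutes: 75 + 15 = 90.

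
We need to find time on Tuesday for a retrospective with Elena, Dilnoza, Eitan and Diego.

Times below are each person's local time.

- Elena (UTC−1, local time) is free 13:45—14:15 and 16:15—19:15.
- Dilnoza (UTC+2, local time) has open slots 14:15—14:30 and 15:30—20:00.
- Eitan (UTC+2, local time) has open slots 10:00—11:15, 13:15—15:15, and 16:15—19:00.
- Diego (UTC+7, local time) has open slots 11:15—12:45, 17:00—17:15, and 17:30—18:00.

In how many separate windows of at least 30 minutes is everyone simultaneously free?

0

Elena → UTC: 14:45–15:15, 17:15–20:15.
Dilnoza → UTC: 12:15–12:30, 13:30–18:00.
Eitan → UTC: 08:00–09:15, 11:15–13:15, 14:15–17:00.
Diego → UTC: 04:15–05:45, 10:00–10:15, 10:30–11:00.
Elena ∩ Dilnoza: 14:45–15:15, 17:15–18:00.
Elena ∩ Dilnoza ∩ Eitan: 14:45–15:15.
Elena ∩ Dilnoza ∩ Eitan ∩ Diego: (none).
Windows ≥ 30 min: (none).
That's 0 windows.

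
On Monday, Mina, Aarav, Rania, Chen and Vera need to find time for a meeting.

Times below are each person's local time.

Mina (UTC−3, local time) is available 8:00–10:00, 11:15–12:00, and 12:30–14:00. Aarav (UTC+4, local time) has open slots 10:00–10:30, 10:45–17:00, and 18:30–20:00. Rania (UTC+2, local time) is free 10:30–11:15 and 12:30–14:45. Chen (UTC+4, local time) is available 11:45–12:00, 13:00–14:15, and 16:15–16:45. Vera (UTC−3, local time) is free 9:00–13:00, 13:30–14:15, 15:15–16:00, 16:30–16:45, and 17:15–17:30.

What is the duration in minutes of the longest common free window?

30 minutes

Mina → UTC: 11:00–13:00, 14:15–15:00, 15:30–17:00.
Aarav → UTC: 06:00–06:30, 06:45–13:00, 14:30–16:00.
Rania → UTC: 08:30–09:15, 10:30–12:45.
Chen → UTC: 07:45–08:00, 09:00–10:15, 12:15–12:45.
Vera → UTC: 12:00–16:00, 16:30–17:15, 18:15–19:00, 19:30–19:45, 20:15–20:30.
Mina ∩ Aarav: 11:00–13:00, 14:30–15:00, 15:30–16:00.
Mina ∩ Aarav ∩ Rania: 11:00–12:45.
Mina ∩ Aarav ∩ Rania ∩ Chen: 12:15–12:45.
Mina ∩ Aarav ∩ Rania ∩ Chen ∩ Vera: 12:15–12:45.
Single common window of 30 minutes.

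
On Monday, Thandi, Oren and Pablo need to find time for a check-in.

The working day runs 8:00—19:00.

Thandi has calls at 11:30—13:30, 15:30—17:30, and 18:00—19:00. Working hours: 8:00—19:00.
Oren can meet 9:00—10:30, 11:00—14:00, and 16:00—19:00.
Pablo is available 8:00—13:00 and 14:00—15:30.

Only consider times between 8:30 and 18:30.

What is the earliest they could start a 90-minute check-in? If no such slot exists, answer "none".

Thandi free within 08:00–19:00: 08:00–11:30, 13:30–15:30, 17:30–18:00.
Thandi ∩ Oren: 09:00–10:30, 11:00–11:30, 13:30–14:00, 17:30–18:00.
Thandi ∩ Oren ∩ Pablo: 09:00–10:30, 11:00–11:30.
Restricted to 08:30–18:30: 09:00–10:30, 11:00–11:30.
Windows ≥ 90 min: 09:00–10:30.
Earliest such window starts at 09:00.

09:00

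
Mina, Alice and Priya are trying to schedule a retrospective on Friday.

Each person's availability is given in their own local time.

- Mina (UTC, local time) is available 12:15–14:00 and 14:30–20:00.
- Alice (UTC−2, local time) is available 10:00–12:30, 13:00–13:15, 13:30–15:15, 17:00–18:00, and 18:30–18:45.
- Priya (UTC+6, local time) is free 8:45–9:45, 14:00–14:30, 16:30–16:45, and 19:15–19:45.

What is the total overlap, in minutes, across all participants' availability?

30 minutes

Mina → UTC: 12:15–14:00, 14:30–20:00.
Alice → UTC: 12:00–14:30, 15:00–15:15, 15:30–17:15, 19:00–20:00, 20:30–20:45.
Priya → UTC: 02:45–03:45, 08:00–08:30, 10:30–10:45, 13:15–13:45.
Mina ∩ Alice: 12:15–14:00, 15:00–15:15, 15:30–17:15, 19:00–20:00.
Mina ∩ Alice ∩ Priya: 13:15–13:45.
Total common minutes: 30.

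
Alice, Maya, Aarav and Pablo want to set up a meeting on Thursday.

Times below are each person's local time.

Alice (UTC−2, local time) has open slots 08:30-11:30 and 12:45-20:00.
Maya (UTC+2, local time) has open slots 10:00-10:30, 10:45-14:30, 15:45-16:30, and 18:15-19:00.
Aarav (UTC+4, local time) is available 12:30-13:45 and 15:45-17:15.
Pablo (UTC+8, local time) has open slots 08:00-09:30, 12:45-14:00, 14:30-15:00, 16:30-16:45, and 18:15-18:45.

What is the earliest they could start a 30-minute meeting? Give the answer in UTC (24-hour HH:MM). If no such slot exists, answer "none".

Alice → UTC: 10:30–13:30, 14:45–22:00.
Maya → UTC: 08:00–08:30, 08:45–12:30, 13:45–14:30, 16:15–17:00.
Aarav → UTC: 08:30–09:45, 11:45–13:15.
Pablo → UTC: 00:00–01:30, 04:45–06:00, 06:30–07:00, 08:30–08:45, 10:15–10:45.
Alice ∩ Maya: 10:30–12:30, 16:15–17:00.
Alice ∩ Maya ∩ Aarav: 11:45–12:30.
Alice ∩ Maya ∩ Aarav ∩ Pablo: (none).
Windows ≥ 30 min: (none).

none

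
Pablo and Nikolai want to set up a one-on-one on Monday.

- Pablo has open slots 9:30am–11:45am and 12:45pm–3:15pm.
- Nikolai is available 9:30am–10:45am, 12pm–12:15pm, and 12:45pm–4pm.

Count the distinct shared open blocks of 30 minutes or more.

Pablo ∩ Nikolai: 09:30–10:45, 12:45–15:15.
Windows ≥ 30 min: 09:30–10:45, 12:45–15:15.
That's 2 windows.

2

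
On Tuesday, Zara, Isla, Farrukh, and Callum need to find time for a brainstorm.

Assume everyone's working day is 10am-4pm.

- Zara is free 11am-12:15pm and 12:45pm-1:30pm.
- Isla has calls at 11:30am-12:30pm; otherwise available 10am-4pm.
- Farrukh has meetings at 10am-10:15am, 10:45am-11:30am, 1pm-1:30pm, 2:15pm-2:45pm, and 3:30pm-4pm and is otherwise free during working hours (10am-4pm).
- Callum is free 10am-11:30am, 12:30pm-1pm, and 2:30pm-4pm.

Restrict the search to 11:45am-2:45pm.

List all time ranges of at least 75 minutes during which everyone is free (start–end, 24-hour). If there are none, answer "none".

Isla free within 10:00–16:00: 10:00–11:30, 12:30–16:00.
Farrukh free within 10:00–16:00: 10:15–10:45, 11:30–13:00, 13:30–14:15, 14:45–15:30.
Zara ∩ Isla: 11:00–11:30, 12:45–13:30.
Zara ∩ Isla ∩ Farrukh: 12:45–13:00.
Zara ∩ Isla ∩ Farrukh ∩ Callum: 12:45–13:00.
Restricted to 11:45–14:45: 12:45–13:00.
Windows ≥ 75 min: (none).

none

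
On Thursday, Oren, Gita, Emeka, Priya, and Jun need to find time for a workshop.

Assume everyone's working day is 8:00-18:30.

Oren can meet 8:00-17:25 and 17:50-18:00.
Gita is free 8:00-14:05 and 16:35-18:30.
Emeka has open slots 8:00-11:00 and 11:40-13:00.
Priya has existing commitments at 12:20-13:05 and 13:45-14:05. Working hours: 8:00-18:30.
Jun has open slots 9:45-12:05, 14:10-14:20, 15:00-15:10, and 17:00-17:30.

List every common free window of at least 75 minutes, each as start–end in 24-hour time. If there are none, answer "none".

Priya free within 08:00–18:30: 08:00–12:20, 13:05–13:45, 14:05–18:30.
Oren ∩ Gita: 08:00–14:05, 16:35–17:25, 17:50–18:00.
Oren ∩ Gita ∩ Emeka: 08:00–11:00, 11:40–13:00.
Oren ∩ Gita ∩ Emeka ∩ Priya: 08:00–11:00, 11:40–12:20.
Oren ∩ Gita ∩ Emeka ∩ Priya ∩ Jun: 09:45–11:00, 11:40–12:05.
Windows ≥ 75 min: 09:45–11:00.

09:45–11:00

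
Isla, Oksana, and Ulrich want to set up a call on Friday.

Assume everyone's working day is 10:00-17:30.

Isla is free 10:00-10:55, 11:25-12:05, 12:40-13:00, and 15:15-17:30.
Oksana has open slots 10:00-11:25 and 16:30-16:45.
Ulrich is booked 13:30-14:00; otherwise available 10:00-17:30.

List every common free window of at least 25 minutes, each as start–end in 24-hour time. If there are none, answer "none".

Ulrich free within 10:00–17:30: 10:00–13:30, 14:00–17:30.
Isla ∩ Oksana: 10:00–10:55, 16:30–16:45.
Isla ∩ Oksana ∩ Ulrich: 10:00–10:55, 16:30–16:45.
Windows ≥ 25 min: 10:00–10:55.

10:00–10:55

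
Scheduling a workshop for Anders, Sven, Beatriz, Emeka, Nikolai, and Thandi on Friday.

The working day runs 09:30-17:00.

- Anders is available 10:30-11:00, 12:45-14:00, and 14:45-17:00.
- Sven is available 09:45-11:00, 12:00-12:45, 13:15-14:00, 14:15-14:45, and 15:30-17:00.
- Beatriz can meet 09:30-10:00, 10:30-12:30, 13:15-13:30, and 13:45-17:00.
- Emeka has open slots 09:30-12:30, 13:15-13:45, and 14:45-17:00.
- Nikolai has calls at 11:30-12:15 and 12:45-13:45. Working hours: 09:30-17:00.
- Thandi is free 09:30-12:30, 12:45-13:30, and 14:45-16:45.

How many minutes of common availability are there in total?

Nikolai free within 09:30–17:00: 09:30–11:30, 12:15–12:45, 13:45–17:00.
Anders ∩ Sven: 10:30–11:00, 13:15–14:00, 15:30–17:00.
Anders ∩ Sven ∩ Beatriz: 10:30–11:00, 13:15–13:30, 13:45–14:00, 15:30–17:00.
Anders ∩ Sven ∩ Beatriz ∩ Emeka: 10:30–11:00, 13:15–13:30, 15:30–17:00.
Anders ∩ Sven ∩ Beatriz ∩ Emeka ∩ Nikolai: 10:30–11:00, 15:30–17:00.
Anders ∩ Sven ∩ Beatriz ∩ Emeka ∩ Nikolai ∩ Thandi: 10:30–11:00, 15:30–16:45.
Total common minutes: 30 + 75 = 105.

105 minutes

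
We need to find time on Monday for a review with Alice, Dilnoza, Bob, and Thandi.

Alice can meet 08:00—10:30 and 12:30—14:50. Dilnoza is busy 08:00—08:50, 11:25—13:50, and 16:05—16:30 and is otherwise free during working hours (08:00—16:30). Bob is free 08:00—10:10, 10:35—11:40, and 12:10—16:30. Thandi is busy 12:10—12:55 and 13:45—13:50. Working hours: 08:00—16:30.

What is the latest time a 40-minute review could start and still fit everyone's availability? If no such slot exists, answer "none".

14:10

Dilnoza free within 08:00–16:30: 08:50–11:25, 13:50–16:05.
Thandi free within 08:00–16:30: 08:00–12:10, 12:55–13:45, 13:50–16:30.
Alice ∩ Dilnoza: 08:50–10:30, 13:50–14:50.
Alice ∩ Dilnoza ∩ Bob: 08:50–10:10, 13:50–14:50.
Alice ∩ Dilnoza ∩ Bob ∩ Thandi: 08:50–10:10, 13:50–14:50.
Windows ≥ 40 min: 08:50–10:10, 13:50–14:50.
Latest start in the last window 13:50–14:50 is 14:50 − 40 min = 14:10.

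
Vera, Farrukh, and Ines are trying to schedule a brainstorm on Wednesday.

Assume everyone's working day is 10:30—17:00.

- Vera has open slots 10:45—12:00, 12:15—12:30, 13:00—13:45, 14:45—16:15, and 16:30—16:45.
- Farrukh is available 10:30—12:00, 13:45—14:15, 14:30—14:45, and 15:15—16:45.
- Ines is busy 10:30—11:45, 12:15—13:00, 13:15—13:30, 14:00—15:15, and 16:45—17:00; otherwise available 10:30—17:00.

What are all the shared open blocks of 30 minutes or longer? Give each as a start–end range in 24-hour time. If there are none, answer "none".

15:15–16:15

Ines free within 10:30–17:00: 11:45–12:15, 13:00–13:15, 13:30–14:00, 15:15–16:45.
Vera ∩ Farrukh: 10:45–12:00, 15:15–16:15, 16:30–16:45.
Vera ∩ Farrukh ∩ Ines: 11:45–12:00, 15:15–16:15, 16:30–16:45.
Windows ≥ 30 min: 15:15–16:15.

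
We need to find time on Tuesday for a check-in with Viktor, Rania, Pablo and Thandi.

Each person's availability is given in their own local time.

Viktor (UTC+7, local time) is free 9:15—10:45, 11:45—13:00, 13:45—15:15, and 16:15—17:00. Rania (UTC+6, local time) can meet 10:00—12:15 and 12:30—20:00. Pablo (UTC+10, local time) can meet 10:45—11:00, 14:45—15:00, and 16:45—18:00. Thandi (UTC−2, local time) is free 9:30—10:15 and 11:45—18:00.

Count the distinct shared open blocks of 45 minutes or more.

0

Viktor → UTC: 02:15–03:45, 04:45–06:00, 06:45–08:15, 09:15–10:00.
Rania → UTC: 04:00–06:15, 06:30–14:00.
Pablo → UTC: 00:45–01:00, 04:45–05:00, 06:45–08:00.
Thandi → UTC: 11:30–12:15, 13:45–20:00.
Viktor ∩ Rania: 04:45–06:00, 06:45–08:15, 09:15–10:00.
Viktor ∩ Rania ∩ Pablo: 04:45–05:00, 06:45–08:00.
Viktor ∩ Rania ∩ Pablo ∩ Thandi: (none).
Windows ≥ 45 min: (none).
That's 0 windows.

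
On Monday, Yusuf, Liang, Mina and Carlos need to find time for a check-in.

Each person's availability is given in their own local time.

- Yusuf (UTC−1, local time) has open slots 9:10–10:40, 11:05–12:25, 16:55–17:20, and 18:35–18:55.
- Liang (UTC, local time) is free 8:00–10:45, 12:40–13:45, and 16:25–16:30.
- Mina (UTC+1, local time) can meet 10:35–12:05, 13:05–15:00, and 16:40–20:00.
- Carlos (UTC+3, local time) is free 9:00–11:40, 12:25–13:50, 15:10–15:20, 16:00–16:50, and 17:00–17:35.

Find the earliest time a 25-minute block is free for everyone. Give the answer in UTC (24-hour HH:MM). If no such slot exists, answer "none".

Yusuf → UTC: 10:10–11:40, 12:05–13:25, 17:55–18:20, 19:35–19:55.
Liang → UTC: 08:00–10:45, 12:40–13:45, 16:25–16:30.
Mina → UTC: 09:35–11:05, 12:05–14:00, 15:40–19:00.
Carlos → UTC: 06:00–08:40, 09:25–10:50, 12:10–12:20, 13:00–13:50, 14:00–14:35.
Yusuf ∩ Liang: 10:10–10:45, 12:40–13:25.
Yusuf ∩ Liang ∩ Mina: 10:10–10:45, 12:40–13:25.
Yusuf ∩ Liang ∩ Mina ∩ Carlos: 10:10–10:45, 13:00–13:25.
Windows ≥ 25 min: 10:10–10:45, 13:00–13:25.
Earliest such window starts at 10:10.

10:10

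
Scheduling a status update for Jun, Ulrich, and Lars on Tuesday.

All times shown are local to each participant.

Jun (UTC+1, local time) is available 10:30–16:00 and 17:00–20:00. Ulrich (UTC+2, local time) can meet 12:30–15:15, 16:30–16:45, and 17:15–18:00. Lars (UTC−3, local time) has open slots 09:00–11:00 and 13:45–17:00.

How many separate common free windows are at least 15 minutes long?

1

Jun → UTC: 09:30–15:00, 16:00–19:00.
Ulrich → UTC: 10:30–13:15, 14:30–14:45, 15:15–16:00.
Lars → UTC: 12:00–14:00, 16:45–20:00.
Jun ∩ Ulrich: 10:30–13:15, 14:30–14:45.
Jun ∩ Ulrich ∩ Lars: 12:00–13:15.
Windows ≥ 15 min: 12:00–13:15.
That's 1 window.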